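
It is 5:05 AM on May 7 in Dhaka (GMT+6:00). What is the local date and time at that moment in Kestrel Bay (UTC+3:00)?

2:05 AM on May 7

In UTC: 5:05 AM − 6:00 = 11:05 PM on May 6.
Kestrel Bay is UTC+3:00: 11:05 PM + 3:00 = 2:05 AM on May 7.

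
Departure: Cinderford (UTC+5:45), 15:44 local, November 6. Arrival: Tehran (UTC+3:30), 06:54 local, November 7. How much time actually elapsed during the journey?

Tehran is 2:15 behind Cinderford.
Clock-face elapsed time (ignoring zones) is 15 hours 10 minutes.
Actual elapsed = 15 hours 10 minutes + 2:15 = 17 hours 25 minutes.

17 hours 25 minutes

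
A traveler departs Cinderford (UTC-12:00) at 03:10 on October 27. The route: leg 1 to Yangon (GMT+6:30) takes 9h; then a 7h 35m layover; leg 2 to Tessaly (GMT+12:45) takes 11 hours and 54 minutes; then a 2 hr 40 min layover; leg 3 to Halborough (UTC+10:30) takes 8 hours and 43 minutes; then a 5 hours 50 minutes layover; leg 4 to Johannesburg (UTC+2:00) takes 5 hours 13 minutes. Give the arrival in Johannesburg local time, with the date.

Convert departure to UTC: 03:10 + 12:00 = 15:10 UTC on Oct 27.
Add 9 hours leg 1 → 00:10 UTC (Oct 28).
Add 7 hours and 35 minutes layover in Yangon → 07:45 UTC.
Add 11 hours and 54 minutes leg 2 → 19:39 UTC.
Add 2 hours and 40 minutes layover in Tessaly → 22:19 UTC.
Add 8 hours and 43 minutes leg 3 → 07:02 UTC (Oct 29).
Add 5 hours and 50 minutes layover in Halborough → 12:52 UTC.
Add 5 hours and 13 minutes leg 4 → 18:05 UTC.
Johannesburg is UTC+2:00, so local arrival = 18:05 + 2:00 = 20:05 on Oct 29.

20:05 on October 29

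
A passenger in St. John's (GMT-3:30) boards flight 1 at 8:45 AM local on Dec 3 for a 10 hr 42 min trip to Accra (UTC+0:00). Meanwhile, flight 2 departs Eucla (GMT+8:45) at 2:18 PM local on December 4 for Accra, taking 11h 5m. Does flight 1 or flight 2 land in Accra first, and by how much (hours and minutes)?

the first, by 17 hours 41 minutes

Flight 1 in UTC: 8:45 AM + 3:30 = 12:15 PM on Dec 3.
+10 hours and 42 minutes → arrive 10:57 PM UTC on Dec 3.
Flight 2 in UTC: 2:18 PM − 8:45 = 5:33 AM on Dec 4.
+11 hours 5 minutes → arrive 4:38 PM UTC on Dec 4.
Flight 1 lands earlier by 17 hours 41 minutes.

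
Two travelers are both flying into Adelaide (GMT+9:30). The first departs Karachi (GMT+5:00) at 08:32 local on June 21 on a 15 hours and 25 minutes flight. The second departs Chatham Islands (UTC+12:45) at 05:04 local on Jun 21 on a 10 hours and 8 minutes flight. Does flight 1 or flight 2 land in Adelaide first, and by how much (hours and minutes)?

the second, by 16 hours 30 minutes

Flight 1 in UTC: 08:32 − 5:00 = 03:32 on Jun 21.
+15 hours and 25 minutes → arrive 18:57 UTC on Jun 21.
Flight 2 in UTC: 05:04 − 12:45 = 16:19 on Jun 20.
+10 hours 8 minutes → arrive 02:27 UTC on Jun 21.
Flight 2 lands earlier by 16 hours 30 minutes.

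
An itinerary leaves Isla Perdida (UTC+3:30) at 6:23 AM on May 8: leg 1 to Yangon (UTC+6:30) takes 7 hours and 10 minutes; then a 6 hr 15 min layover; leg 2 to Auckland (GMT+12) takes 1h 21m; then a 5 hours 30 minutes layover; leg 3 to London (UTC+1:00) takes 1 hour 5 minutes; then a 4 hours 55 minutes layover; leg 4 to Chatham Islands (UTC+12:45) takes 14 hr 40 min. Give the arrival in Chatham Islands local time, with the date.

8:34 AM on May 10

Convert departure to UTC: 6:23 AM − 3:30 = 2:53 AM UTC on May 8.
Add 7 hours and 10 minutes leg 1 → 10:03 AM UTC.
Add 6 hours 15 minutes layover in Yangon → 4:18 PM UTC.
Add 1 hour and 21 minutes leg 2 → 5:39 PM UTC.
Add 5 hours and 30 minutes layover in Auckland → 11:09 PM UTC.
Add 1 hour 5 minutes leg 3 → 12:14 AM UTC (May 9).
Add 4 hours and 55 minutes layover in London → 5:09 AM UTC.
Add 14 hours and 40 minutes leg 4 → 7:49 PM UTC.
Chatham Islands is UTC+12:45, so local arrival = 7:49 PM + 12:45 = 8:34 AM on May 10.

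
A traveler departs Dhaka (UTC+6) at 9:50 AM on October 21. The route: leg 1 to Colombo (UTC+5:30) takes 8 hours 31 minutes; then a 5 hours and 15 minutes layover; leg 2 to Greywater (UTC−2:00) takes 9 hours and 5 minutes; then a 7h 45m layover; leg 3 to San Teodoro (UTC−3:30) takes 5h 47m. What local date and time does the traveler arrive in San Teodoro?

12:43 PM on October 22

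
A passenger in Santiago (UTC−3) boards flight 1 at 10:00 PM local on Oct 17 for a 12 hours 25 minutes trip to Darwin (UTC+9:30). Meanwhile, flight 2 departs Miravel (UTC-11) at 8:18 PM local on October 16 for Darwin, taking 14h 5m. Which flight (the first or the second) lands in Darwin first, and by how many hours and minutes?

Flight 1 in UTC: 10:00 PM + 3:00 = 1:00 AM on Oct 18.
+12 hours and 25 minutes → arrive 1:25 PM UTC on Oct 18.
Flight 2 in UTC: 8:18 PM + 11:00 = 7:18 AM on Oct 17.
+14 hours and 5 minutes → arrive 9:23 PM UTC on Oct 17.
Flight 2 lands earlier by 16 hours 2 minutes.

the second, by 16 hours 2 minutes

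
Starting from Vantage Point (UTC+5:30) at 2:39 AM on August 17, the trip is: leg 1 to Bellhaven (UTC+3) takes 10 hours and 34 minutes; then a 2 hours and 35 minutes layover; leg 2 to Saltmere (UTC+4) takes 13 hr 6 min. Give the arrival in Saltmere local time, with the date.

Convert departure to UTC: 2:39 AM − 5:30 = 9:09 PM UTC on Aug 16.
Add 10 hours and 34 minutes leg 1 → 7:43 AM UTC (Aug 17).
Add 2 hours 35 minutes layover in Bellhaven → 10:18 AM UTC.
Add 13 hours and 6 minutes leg 2 → 11:24 PM UTC.
Saltmere is UTC+4:00, so local arrival = 11:24 PM + 4:00 = 3:24 AM on Aug 18.

3:24 AM on August 18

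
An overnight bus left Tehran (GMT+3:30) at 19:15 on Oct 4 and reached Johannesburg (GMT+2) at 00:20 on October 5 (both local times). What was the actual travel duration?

Departure in UTC: 19:15 − 3:30 = 15:45 on Oct 4.
Arrival in UTC: 00:20 − 2:00 = 22:20 on Oct 4.
Elapsed = 22:20 − 15:45 = 6 hours 35 minutes.

6 hours 35 minutes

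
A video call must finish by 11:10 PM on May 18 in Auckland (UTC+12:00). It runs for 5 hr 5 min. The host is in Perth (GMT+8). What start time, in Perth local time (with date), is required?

Target end time in UTC: 11:10 PM − 12:00 = 11:10 AM on May 18.
Subtract 5 hours 5 minutes → start 6:05 AM UTC on May 18.
Perth is UTC+8:00: 6:05 AM + 8:00 = 2:05 PM on May 18.

2:05 PM on May 18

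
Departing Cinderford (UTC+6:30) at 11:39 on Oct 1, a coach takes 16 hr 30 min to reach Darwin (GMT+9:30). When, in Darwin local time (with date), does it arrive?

Convert departure to UTC: 11:39 − 6:30 = 05:09 UTC on Oct 1.
Add 16 hours 30 minutes travel time → 21:39 UTC.
Darwin is UTC+9:30, so local arrival = 21:39 + 9:30 = 07:09 on Oct 2.

07:09 on Oct 2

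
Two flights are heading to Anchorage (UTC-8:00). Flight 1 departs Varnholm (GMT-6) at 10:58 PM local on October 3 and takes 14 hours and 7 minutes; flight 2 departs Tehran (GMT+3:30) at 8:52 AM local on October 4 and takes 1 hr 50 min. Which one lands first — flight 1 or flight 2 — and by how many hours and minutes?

Flight 1 in UTC: 10:58 PM + 6:00 = 4:58 AM on Oct 4.
+14 hours and 7 minutes → arrive 7:05 PM UTC on Oct 4.
Flight 2 in UTC: 8:52 AM − 3:30 = 5:22 AM on Oct 4.
+1 hour and 50 minutes → arrive 7:12 AM UTC on Oct 4.
Flight 2 lands earlier by 11 hours 53 minutes.

the second, by 11 hours 53 minutes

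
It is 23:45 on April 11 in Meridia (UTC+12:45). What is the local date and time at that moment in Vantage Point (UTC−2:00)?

09:00 on April 11

In UTC: 23:45 − 12:45 = 11:00 on Apr 11.
Vantage Point is UTC−2:00: 11:00 − 2:00 = 09:00 on Apr 11.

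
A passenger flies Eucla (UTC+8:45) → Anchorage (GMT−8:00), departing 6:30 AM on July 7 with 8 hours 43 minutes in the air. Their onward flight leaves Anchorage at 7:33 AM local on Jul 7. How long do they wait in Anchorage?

9 hours 5 minutes

Convert departure to UTC: 6:30 AM − 8:45 = 9:45 PM UTC on Jul 6.
Add 8 hours and 43 minutes flight time → 6:28 AM UTC (Jul 7).
Anchorage is UTC−8:00, so local arrival = 6:28 AM − 8:00 = 10:28 PM on Jul 6.
Layover = 7:33 AM − 10:28 PM (+1 day) = 9 hours 5 minutes.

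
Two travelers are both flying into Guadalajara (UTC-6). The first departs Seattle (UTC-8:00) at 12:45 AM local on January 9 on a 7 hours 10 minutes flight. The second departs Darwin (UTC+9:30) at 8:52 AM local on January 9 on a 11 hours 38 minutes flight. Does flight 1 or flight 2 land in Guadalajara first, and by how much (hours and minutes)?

the second, by 4 hours 55 minutes

Flight 1 in UTC: 12:45 AM + 8:00 = 8:45 AM on Jan 9.
+7 hours and 10 minutes → arrive 3:55 PM UTC on Jan 9.
Flight 2 in UTC: 8:52 AM − 9:30 = 11:22 PM on Jan 8.
+11 hours and 38 minutes → arrive 11:00 AM UTC on Jan 9.
Flight 2 lands earlier by 4 hours 55 minutes.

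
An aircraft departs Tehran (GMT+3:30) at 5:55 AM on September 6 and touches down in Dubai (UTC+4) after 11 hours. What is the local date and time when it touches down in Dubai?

Convert departure to UTC: 5:55 AM − 3:30 = 2:25 AM UTC on Sep 6.
Add 11 hours travel time → 1:25 PM UTC.
Dubai is UTC+4:00, so local arrival = 1:25 PM + 4:00 = 5:25 PM on Sep 6.

5:25 PM on September 6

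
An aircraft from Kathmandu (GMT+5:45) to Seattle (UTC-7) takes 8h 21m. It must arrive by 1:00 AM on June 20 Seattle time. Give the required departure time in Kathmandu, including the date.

Target arrival in UTC: 1:00 AM + 7:00 = 8:00 AM on Jun 20.
Subtract 8 hours 21 minutes → departure 11:39 PM UTC on Jun 19.
Kathmandu is UTC+5:45: 11:39 PM + 5:45 = 5:24 AM on Jun 20.

5:24 AM on June 20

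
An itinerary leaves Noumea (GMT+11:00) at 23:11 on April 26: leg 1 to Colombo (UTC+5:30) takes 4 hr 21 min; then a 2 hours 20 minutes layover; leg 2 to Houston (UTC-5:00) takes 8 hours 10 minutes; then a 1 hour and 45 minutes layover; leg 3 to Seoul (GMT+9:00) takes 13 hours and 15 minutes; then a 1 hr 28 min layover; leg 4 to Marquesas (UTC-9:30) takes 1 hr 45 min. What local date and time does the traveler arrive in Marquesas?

Convert departure to UTC: 23:11 − 11:00 = 12:11 UTC on Apr 26.
Add 4 hours and 21 minutes leg 1 → 16:32 UTC.
Add 2 hours 20 minutes layover in Colombo → 18:52 UTC.
Add 8 hours and 10 minutes leg 2 → 03:02 UTC (Apr 27).
Add 1 hour and 45 minutes layover in Houston → 04:47 UTC.
Add 13 hours 15 minutes leg 3 → 18:02 UTC.
Add 1 hour and 28 minutes layover in Seoul → 19:30 UTC.
Add 1 hour and 45 minutes leg 4 → 21:15 UTC.
Marquesas is UTC−9:30, so local arrival = 21:15 − 9:30 = 11:45 on Apr 27.

11:45 on April 27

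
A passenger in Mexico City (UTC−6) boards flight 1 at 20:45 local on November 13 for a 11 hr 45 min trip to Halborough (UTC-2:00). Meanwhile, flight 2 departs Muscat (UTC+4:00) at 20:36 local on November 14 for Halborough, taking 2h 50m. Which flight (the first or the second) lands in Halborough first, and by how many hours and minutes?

the first, by 4 hours 56 minutes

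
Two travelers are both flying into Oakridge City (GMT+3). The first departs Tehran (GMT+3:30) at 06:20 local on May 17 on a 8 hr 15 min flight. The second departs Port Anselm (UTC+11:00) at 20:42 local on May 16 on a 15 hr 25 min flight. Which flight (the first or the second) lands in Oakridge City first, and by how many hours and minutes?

the second, by 9 hours 58 minutes

Flight 1 in UTC: 06:20 − 3:30 = 02:50 on May 17.
+8 hours and 15 minutes → arrive 11:05 UTC on May 17.
Flight 2 in UTC: 20:42 − 11:00 = 09:42 on May 16.
+15 hours and 25 minutes → arrive 01:07 UTC on May 17.
Flight 2 lands earlier by 9 hours 58 minutes.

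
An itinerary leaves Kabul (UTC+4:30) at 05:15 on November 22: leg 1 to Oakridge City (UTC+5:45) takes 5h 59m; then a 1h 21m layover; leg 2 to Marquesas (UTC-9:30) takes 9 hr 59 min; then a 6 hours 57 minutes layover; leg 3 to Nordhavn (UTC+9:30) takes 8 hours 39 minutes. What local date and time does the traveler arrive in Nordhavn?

19:10 on November 23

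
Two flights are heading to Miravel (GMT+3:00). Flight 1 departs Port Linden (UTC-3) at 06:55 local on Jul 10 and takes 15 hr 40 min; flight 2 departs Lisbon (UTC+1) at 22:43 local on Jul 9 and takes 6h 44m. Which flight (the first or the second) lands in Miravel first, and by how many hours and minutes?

Flight 1 in UTC: 06:55 + 3:00 = 09:55 on Jul 10.
+15 hours 40 minutes → arrive 01:35 UTC on Jul 11.
Flight 2 in UTC: 22:43 − 1:00 = 21:43 on Jul 9.
+6 hours and 44 minutes → arrive 04:27 UTC on Jul 10.
Flight 2 lands earlier by 21 hours 8 minutes.

the second, by 21 hours 8 minutes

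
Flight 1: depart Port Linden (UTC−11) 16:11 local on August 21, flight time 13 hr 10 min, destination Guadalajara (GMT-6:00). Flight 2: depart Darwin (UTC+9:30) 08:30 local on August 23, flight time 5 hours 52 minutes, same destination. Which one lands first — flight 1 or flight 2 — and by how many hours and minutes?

Flight 1 in UTC: 16:11 + 11:00 = 03:11 on Aug 22.
+13 hours 10 minutes → arrive 16:21 UTC on Aug 22.
Flight 2 in UTC: 08:30 − 9:30 = 23:00 on Aug 22.
+5 hours 52 minutes → arrive 04:52 UTC on Aug 23.
Flight 1 lands earlier by 12 hours 31 minutes.

the first, by 12 hours 31 minutes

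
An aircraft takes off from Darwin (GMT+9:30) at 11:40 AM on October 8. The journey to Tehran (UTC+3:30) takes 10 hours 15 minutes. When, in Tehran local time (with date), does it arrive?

3:55 PM on October 8

Convert departure to UTC: 11:40 AM − 9:30 = 2:10 AM UTC on Oct 8.
Add 10 hours 15 minutes travel time → 12:25 PM UTC.
Tehran is UTC+3:30, so local arrival = 12:25 PM + 3:30 = 3:55 PM on Oct 8.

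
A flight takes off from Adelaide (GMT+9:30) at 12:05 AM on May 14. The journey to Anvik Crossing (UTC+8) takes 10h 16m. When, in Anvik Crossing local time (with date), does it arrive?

Convert departure to UTC: 12:05 AM − 9:30 = 2:35 PM UTC on May 13.
Add 10 hours 16 minutes travel time → 12:51 AM UTC (May 14).
Anvik Crossing is UTC+8:00, so local arrival = 12:51 AM + 8:00 = 8:51 AM on May 14.

8:51 AM on May 14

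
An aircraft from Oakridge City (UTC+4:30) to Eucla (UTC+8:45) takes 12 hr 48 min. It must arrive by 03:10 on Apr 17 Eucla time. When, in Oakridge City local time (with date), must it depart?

10:07 on April 16

Target arrival in UTC: 03:10 − 8:45 = 18:25 on Apr 16.
Subtract 12 hours and 48 minutes → departure 05:37 UTC on Apr 16.
Oakridge City is UTC+4:30: 05:37 + 4:30 = 10:07 on Apr 16.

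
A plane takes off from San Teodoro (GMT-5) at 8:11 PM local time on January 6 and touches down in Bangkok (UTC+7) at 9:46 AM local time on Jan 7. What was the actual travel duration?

Bangkok is 12:00 ahead of San Teodoro.
Clock-face elapsed time (ignoring zones) is 13 hours 35 minutes.
Actual elapsed = 13 hours 35 minutes − 12:00 = 1 hour 35 minutes.

1 hour 35 minutes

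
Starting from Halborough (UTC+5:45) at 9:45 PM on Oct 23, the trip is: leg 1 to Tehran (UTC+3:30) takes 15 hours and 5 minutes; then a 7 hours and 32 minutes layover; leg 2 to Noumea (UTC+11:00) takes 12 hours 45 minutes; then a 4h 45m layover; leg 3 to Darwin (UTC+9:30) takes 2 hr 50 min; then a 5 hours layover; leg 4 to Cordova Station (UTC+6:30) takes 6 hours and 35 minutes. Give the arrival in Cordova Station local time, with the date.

5:02 AM on October 26

Convert departure to UTC: 9:45 PM − 5:45 = 4:00 PM UTC on Oct 23.
Add 15 hours 5 minutes leg 1 → 7:05 AM UTC (Oct 24).
Add 7 hours and 32 minutes layover in Tehran → 2:37 PM UTC.
Add 12 hours and 45 minutes leg 2 → 3:22 AM UTC (Oct 25).
Add 4 hours and 45 minutes layover in Noumea → 8:07 AM UTC.
Add 2 hours and 50 minutes leg 3 → 10:57 AM UTC.
Add 5 hours layover in Darwin → 3:57 PM UTC.
Add 6 hours 35 minutes leg 4 → 10:32 PM UTC.
Cordova Station is UTC+6:30, so local arrival = 10:32 PM + 6:30 = 5:02 AM on Oct 26.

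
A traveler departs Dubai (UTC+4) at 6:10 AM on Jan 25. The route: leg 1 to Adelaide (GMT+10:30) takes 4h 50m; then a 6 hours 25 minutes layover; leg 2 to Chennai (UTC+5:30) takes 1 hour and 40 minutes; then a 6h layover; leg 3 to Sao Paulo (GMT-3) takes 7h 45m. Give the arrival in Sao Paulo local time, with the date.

1:50 AM on January 26

Convert departure to UTC: 6:10 AM − 4:00 = 2:10 AM UTC on Jan 25.
Add 4 hours and 50 minutes leg 1 → 7:00 AM UTC.
Add 6 hours and 25 minutes layover in Adelaide → 1:25 PM UTC.
Add 1 hour 40 minutes leg 2 → 3:05 PM UTC.
Add 6 hours layover in Chennai → 9:05 PM UTC.
Add 7 hours 45 minutes leg 3 → 4:50 AM UTC (Jan 26).
Sao Paulo is UTC−3:00, so local arrival = 4:50 AM − 3:00 = 1:50 AM on Jan 26.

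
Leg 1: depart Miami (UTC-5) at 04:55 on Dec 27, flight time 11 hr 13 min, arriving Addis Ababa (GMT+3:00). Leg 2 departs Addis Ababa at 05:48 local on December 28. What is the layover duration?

5 hours 40 minutes

Convert departure to UTC: 04:55 + 5:00 = 09:55 UTC on Dec 27.
Add 11 hours 13 minutes flight time → 21:08 UTC.
Addis Ababa is UTC+3:00, so local arrival = 21:08 + 3:00 = 00:08 on Dec 28.
Layover = 05:48 − 00:08 = 5 hours 40 minutes.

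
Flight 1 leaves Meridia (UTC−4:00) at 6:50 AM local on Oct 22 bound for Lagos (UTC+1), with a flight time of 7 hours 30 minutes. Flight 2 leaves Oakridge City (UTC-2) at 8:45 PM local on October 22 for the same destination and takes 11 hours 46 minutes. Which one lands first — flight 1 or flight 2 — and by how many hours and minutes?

Flight 1 in UTC: 6:50 AM + 4:00 = 10:50 AM on Oct 22.
+7 hours 30 minutes → arrive 6:20 PM UTC on Oct 22.
Flight 2 in UTC: 8:45 PM + 2:00 = 10:45 PM on Oct 22.
+11 hours and 46 minutes → arrive 10:31 AM UTC on Oct 23.
Flight 1 lands earlier by 16 hours 11 minutes.

the first, by 16 hours 11 minutes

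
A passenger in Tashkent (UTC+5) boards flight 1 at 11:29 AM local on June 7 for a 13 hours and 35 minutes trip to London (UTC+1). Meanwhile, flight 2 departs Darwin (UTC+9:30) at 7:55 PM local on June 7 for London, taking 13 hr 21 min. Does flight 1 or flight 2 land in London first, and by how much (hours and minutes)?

Flight 1 in UTC: 11:29 AM − 5:00 = 6:29 AM on Jun 7.
+13 hours and 35 minutes → arrive 8:04 PM UTC on Jun 7.
Flight 2 in UTC: 7:55 PM − 9:30 = 10:25 AM on Jun 7.
+13 hours 21 minutes → arrive 11:46 PM UTC on Jun 7.
Flight 1 lands earlier by 3 hours 42 minutes.

the first, by 3 hours 42 minutes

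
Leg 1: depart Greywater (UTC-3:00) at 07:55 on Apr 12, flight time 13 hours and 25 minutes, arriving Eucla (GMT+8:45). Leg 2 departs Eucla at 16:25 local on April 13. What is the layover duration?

7 hours 20 minutes

Convert departure to UTC: 07:55 + 3:00 = 10:55 UTC on Apr 12.
Add 13 hours 25 minutes flight time → 00:20 UTC (Apr 13).
Eucla is UTC+8:45, so local arrival = 00:20 + 8:45 = 09:05 on Apr 13.
Layover = 16:25 − 09:05 = 7 hours 20 minutes.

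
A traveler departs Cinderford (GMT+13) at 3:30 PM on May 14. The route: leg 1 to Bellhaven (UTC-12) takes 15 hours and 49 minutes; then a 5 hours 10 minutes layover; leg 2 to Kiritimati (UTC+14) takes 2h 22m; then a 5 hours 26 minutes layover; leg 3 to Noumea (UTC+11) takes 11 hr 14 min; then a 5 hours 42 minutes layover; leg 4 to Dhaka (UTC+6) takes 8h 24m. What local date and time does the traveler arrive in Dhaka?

2:37 PM on May 16

Convert departure to UTC: 3:30 PM − 13:00 = 2:30 AM UTC on May 14.
Add 15 hours and 49 minutes leg 1 → 6:19 PM UTC.
Add 5 hours 10 minutes layover in Bellhaven → 11:29 PM UTC.
Add 2 hours and 22 minutes leg 2 → 1:51 AM UTC (May 15).
Add 5 hours 26 minutes layover in Kiritimati → 7:17 AM UTC.
Add 11 hours and 14 minutes leg 3 → 6:31 PM UTC.
Add 5 hours and 42 minutes layover in Noumea → 12:13 AM UTC (May 16).
Add 8 hours 24 minutes leg 4 → 8:37 AM UTC.
Dhaka is UTC+6:00, so local arrival = 8:37 AM + 6:00 = 2:37 PM on May 16.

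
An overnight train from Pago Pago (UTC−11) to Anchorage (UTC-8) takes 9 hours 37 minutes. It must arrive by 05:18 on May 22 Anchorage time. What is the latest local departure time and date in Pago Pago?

Target arrival in UTC: 05:18 + 8:00 = 13:18 on May 22.
Subtract 9 hours and 37 minutes → departure 03:41 UTC on May 22.
Pago Pago is UTC−11:00: 03:41 − 11:00 = 16:41 on May 21.

16:41 on May 21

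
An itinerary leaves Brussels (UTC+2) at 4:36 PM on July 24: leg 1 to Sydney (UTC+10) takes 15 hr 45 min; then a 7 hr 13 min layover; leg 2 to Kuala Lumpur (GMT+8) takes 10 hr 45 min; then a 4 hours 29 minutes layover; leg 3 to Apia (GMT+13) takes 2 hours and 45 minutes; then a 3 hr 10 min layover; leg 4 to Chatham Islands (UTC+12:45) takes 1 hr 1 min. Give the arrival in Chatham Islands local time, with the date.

12:29 AM on July 27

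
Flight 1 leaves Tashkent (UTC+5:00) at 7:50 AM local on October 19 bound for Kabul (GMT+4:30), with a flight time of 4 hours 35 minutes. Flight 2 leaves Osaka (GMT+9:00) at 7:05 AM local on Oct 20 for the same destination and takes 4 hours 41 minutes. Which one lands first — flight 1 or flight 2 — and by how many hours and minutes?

Flight 1 in UTC: 7:50 AM − 5:00 = 2:50 AM on Oct 19.
+4 hours and 35 minutes → arrive 7:25 AM UTC on Oct 19.
Flight 2 in UTC: 7:05 AM − 9:00 = 10:05 PM on Oct 19.
+4 hours and 41 minutes → arrive 2:46 AM UTC on Oct 20.
Flight 1 lands earlier by 19 hours 21 minutes.

the first, by 19 hours 21 minutes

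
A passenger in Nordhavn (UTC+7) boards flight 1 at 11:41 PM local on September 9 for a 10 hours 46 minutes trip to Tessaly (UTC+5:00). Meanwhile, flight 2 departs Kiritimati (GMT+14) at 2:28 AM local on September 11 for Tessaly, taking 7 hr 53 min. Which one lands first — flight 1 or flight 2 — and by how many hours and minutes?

the first, by 16 hours 54 minutes

Flight 1 in UTC: 11:41 PM − 7:00 = 4:41 PM on Sep 9.
+10 hours 46 minutes → arrive 3:27 AM UTC on Sep 10.
Flight 2 in UTC: 2:28 AM − 14:00 = 12:28 PM on Sep 10.
+7 hours and 53 minutes → arrive 8:21 PM UTC on Sep 10.
Flight 1 lands earlier by 16 hours 54 minutes.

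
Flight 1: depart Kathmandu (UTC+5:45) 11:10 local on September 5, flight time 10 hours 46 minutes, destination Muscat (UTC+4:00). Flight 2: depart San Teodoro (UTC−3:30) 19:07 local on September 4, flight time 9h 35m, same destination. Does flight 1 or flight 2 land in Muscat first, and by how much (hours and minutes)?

the second, by 7 hours 59 minutes

Flight 1 in UTC: 11:10 − 5:45 = 05:25 on Sep 5.
+10 hours and 46 minutes → arrive 16:11 UTC on Sep 5.
Flight 2 in UTC: 19:07 + 3:30 = 22:37 on Sep 4.
+9 hours and 35 minutes → arrive 08:12 UTC on Sep 5.
Flight 2 lands earlier by 7 hours 59 minutes.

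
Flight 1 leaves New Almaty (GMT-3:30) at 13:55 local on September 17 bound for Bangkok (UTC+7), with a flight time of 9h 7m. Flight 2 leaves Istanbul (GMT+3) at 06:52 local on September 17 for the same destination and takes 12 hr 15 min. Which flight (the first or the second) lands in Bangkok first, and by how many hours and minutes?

the second, by 10 hours 25 minutes

Flight 1 in UTC: 13:55 + 3:30 = 17:25 on Sep 17.
+9 hours 7 minutes → arrive 02:32 UTC on Sep 18.
Flight 2 in UTC: 06:52 − 3:00 = 03:52 on Sep 17.
+12 hours 15 minutes → arrive 16:07 UTC on Sep 17.
Flight 2 lands earlier by 10 hours 25 minutes.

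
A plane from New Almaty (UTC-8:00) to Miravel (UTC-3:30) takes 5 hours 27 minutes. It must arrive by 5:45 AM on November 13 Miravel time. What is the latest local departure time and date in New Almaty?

7:48 PM on November 12

Target arrival in UTC: 5:45 AM + 3:30 = 9:15 AM on Nov 13.
Subtract 5 hours 27 minutes → departure 3:48 AM UTC on Nov 13.
New Almaty is UTC−8:00: 3:48 AM − 8:00 = 7:48 PM on Nov 12.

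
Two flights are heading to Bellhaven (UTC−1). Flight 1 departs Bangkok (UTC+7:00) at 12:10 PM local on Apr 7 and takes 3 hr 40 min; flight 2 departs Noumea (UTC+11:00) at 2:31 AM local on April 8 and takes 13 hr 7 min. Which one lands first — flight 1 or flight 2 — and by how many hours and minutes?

the first, by 19 hours 48 minutes

Flight 1 in UTC: 12:10 PM − 7:00 = 5:10 AM on Apr 7.
+3 hours and 40 minutes → arrive 8:50 AM UTC on Apr 7.
Flight 2 in UTC: 2:31 AM − 11:00 = 3:31 PM on Apr 7.
+13 hours 7 minutes → arrive 4:38 AM UTC on Apr 8.
Flight 1 lands earlier by 19 hours 48 minutes.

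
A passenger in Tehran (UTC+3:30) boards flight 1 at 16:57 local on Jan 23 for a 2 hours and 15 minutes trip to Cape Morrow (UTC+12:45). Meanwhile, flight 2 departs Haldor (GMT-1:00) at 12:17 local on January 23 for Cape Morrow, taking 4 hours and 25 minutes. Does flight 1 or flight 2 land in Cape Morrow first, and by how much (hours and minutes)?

Flight 1 in UTC: 16:57 − 3:30 = 13:27 on Jan 23.
+2 hours and 15 minutes → arrive 15:42 UTC on Jan 23.
Flight 2 in UTC: 12:17 + 1:00 = 13:17 on Jan 23.
+4 hours and 25 minutes → arrive 17:42 UTC on Jan 23.
Flight 1 lands earlier by 2 hours.

the first, by 2 hours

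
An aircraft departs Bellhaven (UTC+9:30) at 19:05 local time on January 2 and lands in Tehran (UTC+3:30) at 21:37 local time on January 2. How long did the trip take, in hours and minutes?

8 hours 32 minutes

Departure in UTC: 19:05 − 9:30 = 09:35 on Jan 2.
Arrival in UTC: 21:37 − 3:30 = 18:07 on Jan 2.
Elapsed = 18:07 − 09:35 = 8 hours 32 minutes.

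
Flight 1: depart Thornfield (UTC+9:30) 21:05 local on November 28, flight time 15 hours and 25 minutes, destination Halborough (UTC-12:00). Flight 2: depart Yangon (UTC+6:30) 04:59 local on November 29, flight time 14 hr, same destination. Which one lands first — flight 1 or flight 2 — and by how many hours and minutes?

Flight 1 in UTC: 21:05 − 9:30 = 11:35 on Nov 28.
+15 hours and 25 minutes → arrive 03:00 UTC on Nov 29.
Flight 2 in UTC: 04:59 − 6:30 = 22:29 on Nov 28.
+14 hours → arrive 12:29 UTC on Nov 29.
Flight 1 lands earlier by 9 hours 29 minutes.

the first, by 9 hours 29 minutes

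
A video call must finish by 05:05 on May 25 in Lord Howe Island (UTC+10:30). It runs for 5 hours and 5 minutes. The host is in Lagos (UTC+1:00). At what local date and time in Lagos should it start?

14:30 on May 24

Target end time in UTC: 05:05 − 10:30 = 18:35 on May 24.
Subtract 5 hours and 5 minutes → start 13:30 UTC on May 24.
Lagos is UTC+1:00: 13:30 + 1:00 = 14:30 on May 24.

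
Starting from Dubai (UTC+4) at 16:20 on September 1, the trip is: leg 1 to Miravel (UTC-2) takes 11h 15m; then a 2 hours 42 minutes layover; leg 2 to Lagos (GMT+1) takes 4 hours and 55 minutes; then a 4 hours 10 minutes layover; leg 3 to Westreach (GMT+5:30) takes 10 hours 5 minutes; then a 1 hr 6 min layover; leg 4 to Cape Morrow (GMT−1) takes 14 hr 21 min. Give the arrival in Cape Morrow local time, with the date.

Convert departure to UTC: 16:20 − 4:00 = 12:20 UTC on Sep 1.
Add 11 hours and 15 minutes leg 1 → 23:35 UTC.
Add 2 hours and 42 minutes layover in Miravel → 02:17 UTC (Sep 2).
Add 4 hours 55 minutes leg 2 → 07:12 UTC.
Add 4 hours 10 minutes layover in Lagos → 11:22 UTC.
Add 10 hours and 5 minutes leg 3 → 21:27 UTC.
Add 1 hour 6 minutes layover in Westreach → 22:33 UTC.
Add 14 hours and 21 minutes leg 4 → 12:54 UTC (Sep 3).
Cape Morrow is UTC−1:00, so local arrival = 12:54 − 1:00 = 11:54 on Sep 3.

11:54 on September 3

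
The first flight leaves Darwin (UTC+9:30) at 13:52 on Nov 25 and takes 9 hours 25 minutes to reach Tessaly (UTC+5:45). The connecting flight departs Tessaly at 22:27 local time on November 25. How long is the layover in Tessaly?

2 hours 55 minutes

Convert departure to UTC: 13:52 − 9:30 = 04:22 UTC on Nov 25.
Add 9 hours 25 minutes flight time → 13:47 UTC.
Tessaly is UTC+5:45, so local arrival = 13:47 + 5:45 = 19:32 on Nov 25.
Layover = 22:27 − 19:32 = 2 hours 55 minutes.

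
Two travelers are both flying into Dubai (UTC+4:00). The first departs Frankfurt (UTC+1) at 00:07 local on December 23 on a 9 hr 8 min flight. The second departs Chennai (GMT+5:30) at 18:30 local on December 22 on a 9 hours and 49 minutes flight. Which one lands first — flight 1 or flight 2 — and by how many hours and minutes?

Flight 1 in UTC: 00:07 − 1:00 = 23:07 on Dec 22.
+9 hours and 8 minutes → arrive 08:15 UTC on Dec 23.
Flight 2 in UTC: 18:30 − 5:30 = 13:00 on Dec 22.
+9 hours and 49 minutes → arrive 22:49 UTC on Dec 22.
Flight 2 lands earlier by 9 hours 26 minutes.

the second, by 9 hours 26 minutes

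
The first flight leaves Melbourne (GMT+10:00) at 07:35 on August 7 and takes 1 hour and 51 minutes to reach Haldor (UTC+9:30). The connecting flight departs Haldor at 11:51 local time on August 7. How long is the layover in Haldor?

Convert departure to UTC: 07:35 − 10:00 = 21:35 UTC on Aug 6.
Add 1 hour and 51 minutes flight time → 23:26 UTC.
Haldor is UTC+9:30, so local arrival = 23:26 + 9:30 = 08:56 on Aug 7.
Layover = 11:51 − 08:56 = 2 hours 55 minutes.

2 hours 55 minutes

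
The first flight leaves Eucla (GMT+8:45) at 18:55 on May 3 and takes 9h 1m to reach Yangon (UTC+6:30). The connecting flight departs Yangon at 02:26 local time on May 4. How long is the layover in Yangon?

Convert departure to UTC: 18:55 − 8:45 = 10:10 UTC on May 3.
Add 9 hours 1 minute flight time → 19:11 UTC.
Yangon is UTC+6:30, so local arrival = 19:11 + 6:30 = 01:41 on May 4.
Layover = 02:26 − 01:41 = 45 minutes.

45 minutes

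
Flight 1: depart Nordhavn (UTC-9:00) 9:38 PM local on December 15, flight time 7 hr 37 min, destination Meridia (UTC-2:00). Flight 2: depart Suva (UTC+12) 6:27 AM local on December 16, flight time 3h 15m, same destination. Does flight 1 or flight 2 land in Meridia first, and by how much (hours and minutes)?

Flight 1 in UTC: 9:38 PM + 9:00 = 6:38 AM on Dec 16.
+7 hours 37 minutes → arrive 2:15 PM UTC on Dec 16.
Flight 2 in UTC: 6:27 AM − 12:00 = 6:27 PM on Dec 15.
+3 hours 15 minutes → arrive 9:42 PM UTC on Dec 15.
Flight 2 lands earlier by 16 hours 33 minutes.

the second, by 16 hours 33 minutes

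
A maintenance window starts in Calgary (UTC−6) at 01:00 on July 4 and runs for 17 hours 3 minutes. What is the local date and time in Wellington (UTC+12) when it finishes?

12:03 on July 5

Convert start to UTC: 01:00 + 6:00 = 07:00 UTC on Jul 4.
Add 17 hours 3 minutes duration → 00:03 UTC (Jul 5).
Wellington is UTC+12:00, so local end time = 00:03 + 12:00 = 12:03 on Jul 5.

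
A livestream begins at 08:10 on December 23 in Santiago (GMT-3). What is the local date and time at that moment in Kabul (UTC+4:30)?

In UTC: 08:10 + 3:00 = 11:10 on Dec 23.
Kabul is UTC+4:30: 11:10 + 4:30 = 15:40 on Dec 23.

15:40 on December 23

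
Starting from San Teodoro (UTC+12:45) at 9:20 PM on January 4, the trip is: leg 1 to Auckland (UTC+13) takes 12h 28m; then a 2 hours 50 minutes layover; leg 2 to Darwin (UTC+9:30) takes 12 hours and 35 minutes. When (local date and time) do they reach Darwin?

9:58 PM on Jan 5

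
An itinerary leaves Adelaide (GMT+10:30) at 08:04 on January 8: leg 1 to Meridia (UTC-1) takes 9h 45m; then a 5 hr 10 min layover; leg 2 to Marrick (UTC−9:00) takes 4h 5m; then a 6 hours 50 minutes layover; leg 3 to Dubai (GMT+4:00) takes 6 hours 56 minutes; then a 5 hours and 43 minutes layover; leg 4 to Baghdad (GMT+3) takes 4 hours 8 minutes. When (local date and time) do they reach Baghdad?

Convert departure to UTC: 08:04 − 10:30 = 21:34 UTC on Jan 7.
Add 9 hours and 45 minutes leg 1 → 07:19 UTC (Jan 8).
Add 5 hours 10 minutes layover in Meridia → 12:29 UTC.
Add 4 hours 5 minutes leg 2 → 16:34 UTC.
Add 6 hours 50 minutes layover in Marrick → 23:24 UTC.
Add 6 hours and 56 minutes leg 3 → 06:20 UTC (Jan 9).
Add 5 hours 43 minutes layover in Dubai → 12:03 UTC.
Add 4 hours and 8 minutes leg 4 → 16:11 UTC.
Baghdad is UTC+3:00, so local arrival = 16:11 + 3:00 = 19:11 on Jan 9.

19:11 on January 9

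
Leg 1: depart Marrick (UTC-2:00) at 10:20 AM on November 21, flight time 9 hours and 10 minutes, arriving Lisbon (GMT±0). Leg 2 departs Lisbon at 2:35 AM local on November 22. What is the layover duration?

5 hours 5 minutes

Convert departure to UTC: 10:20 AM + 2:00 = 12:20 PM UTC on Nov 21.
Add 9 hours 10 minutes flight time → 9:30 PM UTC.
Lisbon is UTC+0, so local arrival is the same: 9:30 PM on Nov 21.
Layover = 2:35 AM − 9:30 PM (+1 day) = 5 hours 5 minutes.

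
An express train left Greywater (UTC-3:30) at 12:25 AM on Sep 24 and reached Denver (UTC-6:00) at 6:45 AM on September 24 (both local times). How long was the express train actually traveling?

Denver is 2:30 behind Greywater.
Clock-face elapsed time (ignoring zones) is 6 hours 20 minutes.
Actual elapsed = 6 hours 20 minutes + 2:30 = 8 hours 50 minutes.

8 hours 50 minutes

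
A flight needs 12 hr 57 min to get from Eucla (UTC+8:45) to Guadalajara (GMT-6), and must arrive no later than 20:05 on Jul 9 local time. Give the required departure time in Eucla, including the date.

21:53 on Jul 9

Target arrival in UTC: 20:05 + 6:00 = 02:05 on Jul 10.
Subtract 12 hours and 57 minutes → departure 13:08 UTC on Jul 9.
Eucla is UTC+8:45: 13:08 + 8:45 = 21:53 on Jul 9.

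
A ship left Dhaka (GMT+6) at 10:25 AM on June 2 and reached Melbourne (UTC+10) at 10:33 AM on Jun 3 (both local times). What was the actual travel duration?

20 hours 8 minutes

Departure in UTC: 10:25 AM − 6:00 = 4:25 AM on Jun 2.
Arrival in UTC: 10:33 AM − 10:00 = 12:33 AM on Jun 3.
Elapsed = 12:33 AM − 4:25 AM (+1 day) = 20 hours 8 minutes.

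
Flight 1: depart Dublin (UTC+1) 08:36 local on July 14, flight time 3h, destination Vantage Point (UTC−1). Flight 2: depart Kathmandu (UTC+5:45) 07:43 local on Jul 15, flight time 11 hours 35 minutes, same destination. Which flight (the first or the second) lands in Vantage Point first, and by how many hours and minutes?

Flight 1 in UTC: 08:36 − 1:00 = 07:36 on Jul 14.
+3 hours → arrive 10:36 UTC on Jul 14.
Flight 2 in UTC: 07:43 − 5:45 = 01:58 on Jul 15.
+11 hours and 35 minutes → arrive 13:33 UTC on Jul 15.
Flight 1 lands earlier by 26 hours 57 minutes.

the first, by 26 hours 57 minutes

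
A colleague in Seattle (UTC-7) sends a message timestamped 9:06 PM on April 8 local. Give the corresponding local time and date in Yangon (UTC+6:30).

Yangon is 13:30 ahead of Seattle.
Shift by the zone difference: 9:06 PM + 13:30 = 10:36 AM on Apr 9 in Yangon.

10:36 AM on April 9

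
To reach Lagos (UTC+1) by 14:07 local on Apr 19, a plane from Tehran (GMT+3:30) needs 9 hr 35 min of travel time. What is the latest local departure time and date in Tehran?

Target arrival in UTC: 14:07 − 1:00 = 13:07 on Apr 19.
Subtract 9 hours and 35 minutes → departure 03:32 UTC on Apr 19.
Tehran is UTC+3:30: 03:32 + 3:30 = 07:02 on Apr 19.

07:02 on April 19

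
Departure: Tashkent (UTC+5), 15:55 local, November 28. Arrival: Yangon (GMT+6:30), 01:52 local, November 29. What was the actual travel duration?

8 hours 27 minutes

Departure in UTC: 15:55 − 5:00 = 10:55 on Nov 28.
Arrival in UTC: 01:52 − 6:30 = 19:22 on Nov 28.
Elapsed = 19:22 − 10:55 = 8 hours 27 minutes.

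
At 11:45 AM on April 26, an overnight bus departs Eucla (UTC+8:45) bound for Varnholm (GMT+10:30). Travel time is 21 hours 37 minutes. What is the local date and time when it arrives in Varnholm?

11:07 AM on April 27

Convert departure to UTC: 11:45 AM − 8:45 = 3:00 AM UTC on Apr 26.
Add 21 hours and 37 minutes travel time → 12:37 AM UTC (Apr 27).
Varnholm is UTC+10:30, so local arrival = 12:37 AM + 10:30 = 11:07 AM on Apr 27.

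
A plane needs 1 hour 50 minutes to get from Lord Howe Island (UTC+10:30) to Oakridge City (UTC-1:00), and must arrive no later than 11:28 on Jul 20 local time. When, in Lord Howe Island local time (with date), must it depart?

21:08 on July 20

Target arrival in UTC: 11:28 + 1:00 = 12:28 on Jul 20.
Subtract 1 hour 50 minutes → departure 10:38 UTC on Jul 20.
Lord Howe Island is UTC+10:30: 10:38 + 10:30 = 21:08 on Jul 20.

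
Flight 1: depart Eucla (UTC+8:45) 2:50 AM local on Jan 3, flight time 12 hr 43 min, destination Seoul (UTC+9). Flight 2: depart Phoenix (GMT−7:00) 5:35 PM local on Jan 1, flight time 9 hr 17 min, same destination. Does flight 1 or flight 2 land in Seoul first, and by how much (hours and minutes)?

Flight 1 in UTC: 2:50 AM − 8:45 = 6:05 PM on Jan 2.
+12 hours 43 minutes → arrive 6:48 AM UTC on Jan 3.
Flight 2 in UTC: 5:35 PM + 7:00 = 12:35 AM on Jan 2.
+9 hours 17 minutes → arrive 9:52 AM UTC on Jan 2.
Flight 2 lands earlier by 20 hours 56 minutes.

the second, by 20 hours 56 minutes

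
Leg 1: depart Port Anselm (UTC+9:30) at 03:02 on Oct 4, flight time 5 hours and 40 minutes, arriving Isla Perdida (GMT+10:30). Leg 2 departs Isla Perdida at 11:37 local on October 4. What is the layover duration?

Convert departure to UTC: 03:02 − 9:30 = 17:32 UTC on Oct 3.
Add 5 hours and 40 minutes flight time → 23:12 UTC.
Isla Perdida is UTC+10:30, so local arrival = 23:12 + 10:30 = 09:42 on Oct 4.
Layover = 11:37 − 09:42 = 1 hour 55 minutes.

1 hour 55 minutes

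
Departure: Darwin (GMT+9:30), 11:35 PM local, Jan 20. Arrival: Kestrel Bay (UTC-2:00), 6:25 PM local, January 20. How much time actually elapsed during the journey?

6 hours 20 minutes

Kestrel Bay is 11:30 behind Darwin.
Clock-face elapsed time (ignoring zones) is −5 hours 10 minutes.
Actual elapsed = −5 hours 10 minutes + 11:30 = 6 hours 20 minutes.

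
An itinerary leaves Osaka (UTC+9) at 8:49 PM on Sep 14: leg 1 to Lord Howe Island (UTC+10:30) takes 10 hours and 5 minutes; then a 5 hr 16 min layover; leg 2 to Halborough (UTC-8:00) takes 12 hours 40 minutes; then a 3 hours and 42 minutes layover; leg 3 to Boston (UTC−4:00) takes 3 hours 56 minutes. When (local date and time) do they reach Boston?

7:28 PM on September 15

Convert departure to UTC: 8:49 PM − 9:00 = 11:49 AM UTC on Sep 14.
Add 10 hours and 5 minutes leg 1 → 9:54 PM UTC.
Add 5 hours and 16 minutes layover in Lord Howe Island → 3:10 AM UTC (Sep 15).
Add 12 hours 40 minutes leg 2 → 3:50 PM UTC.
Add 3 hours 42 minutes layover in Halborough → 7:32 PM UTC.
Add 3 hours 56 minutes leg 3 → 11:28 PM UTC.
Boston is UTC−4:00, so local arrival = 11:28 PM − 4:00 = 7:28 PM on Sep 15.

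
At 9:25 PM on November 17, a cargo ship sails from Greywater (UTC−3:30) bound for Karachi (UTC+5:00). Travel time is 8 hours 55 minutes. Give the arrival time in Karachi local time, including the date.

2:50 PM on Nov 18

Karachi is 8:30 ahead of Greywater.
After 8 hours and 55 minutes it is 6:20 AM (Nov 18) in Greywater.
Shift by the zone difference: 6:20 AM + 8:30 = 2:50 PM on Nov 18 in Karachi.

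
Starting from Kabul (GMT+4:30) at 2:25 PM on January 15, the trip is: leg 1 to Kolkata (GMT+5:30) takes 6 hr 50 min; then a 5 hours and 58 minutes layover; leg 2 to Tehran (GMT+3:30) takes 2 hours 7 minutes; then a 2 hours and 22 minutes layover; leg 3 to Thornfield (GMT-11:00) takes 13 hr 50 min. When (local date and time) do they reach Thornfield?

6:02 AM on January 16

Convert departure to UTC: 2:25 PM − 4:30 = 9:55 AM UTC on Jan 15.
Add 6 hours and 50 minutes leg 1 → 4:45 PM UTC.
Add 5 hours and 58 minutes layover in Kolkata → 10:43 PM UTC.
Add 2 hours and 7 minutes leg 2 → 12:50 AM UTC (Jan 16).
Add 2 hours 22 minutes layover in Tehran → 3:12 AM UTC.
Add 13 hours and 50 minutes leg 3 → 5:02 PM UTC.
Thornfield is UTC−11:00, so local arrival = 5:02 PM − 11:00 = 6:02 AM on Jan 16.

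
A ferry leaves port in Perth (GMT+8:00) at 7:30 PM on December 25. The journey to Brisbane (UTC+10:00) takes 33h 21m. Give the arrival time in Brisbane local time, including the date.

6:51 AM on December 27

Convert departure to UTC: 7:30 PM − 8:00 = 11:30 AM UTC on Dec 25.
Add 33 hours 21 minutes travel time → 8:51 PM UTC (Dec 26).
Brisbane is UTC+10:00, so local arrival = 8:51 PM + 10:00 = 6:51 AM on Dec 27.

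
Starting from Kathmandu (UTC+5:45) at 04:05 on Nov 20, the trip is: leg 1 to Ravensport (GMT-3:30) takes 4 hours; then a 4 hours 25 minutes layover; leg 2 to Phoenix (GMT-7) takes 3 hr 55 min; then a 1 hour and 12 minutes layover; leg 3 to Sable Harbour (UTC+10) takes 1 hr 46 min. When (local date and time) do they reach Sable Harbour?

Convert departure to UTC: 04:05 − 5:45 = 22:20 UTC on Nov 19.
Add 4 hours leg 1 → 02:20 UTC (Nov 20).
Add 4 hours 25 minutes layover in Ravensport → 06:45 UTC.
Add 3 hours and 55 minutes leg 2 → 10:40 UTC.
Add 1 hour 12 minutes layover in Phoenix → 11:52 UTC.
Add 1 hour and 46 minutes leg 3 → 13:38 UTC.
Sable Harbour is UTC+10:00, so local arrival = 13:38 + 10:00 = 23:38 on Nov 20.

23:38 on November 20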